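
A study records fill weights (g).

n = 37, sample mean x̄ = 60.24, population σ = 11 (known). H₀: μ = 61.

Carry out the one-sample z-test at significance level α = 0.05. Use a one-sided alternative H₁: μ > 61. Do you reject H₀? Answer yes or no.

reject H₀: no

SE = σ/√n = 11/√37 = 1.8084
z = (x̄−μ₀)/SE = (60.24−61)/1.8084 = -0.4203
p-value (one-sided, H₁ greater) = 0.66285
At α=0.05: p ≥ α → fail to reject H₀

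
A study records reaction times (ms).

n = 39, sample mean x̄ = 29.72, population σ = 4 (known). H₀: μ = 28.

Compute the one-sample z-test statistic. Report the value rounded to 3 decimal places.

test statistic = 2.685

SE = σ/√n = 4/√39 = 0.6405
z = (x̄−μ₀)/SE = (29.72−28)/0.6405 = 2.6853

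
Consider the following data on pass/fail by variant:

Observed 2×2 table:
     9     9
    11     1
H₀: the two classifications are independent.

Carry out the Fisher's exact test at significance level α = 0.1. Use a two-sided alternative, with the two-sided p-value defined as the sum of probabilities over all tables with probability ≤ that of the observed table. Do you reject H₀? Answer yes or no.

Margins: r₁=18, r₂=12, c₁=20, c₂=10, n=30
p_obs = C(18,9)·C(12,11)/C(30,20); sum pmf over tables with pmf ≤ p_obs
p-value (two-sided) = 0.02353
At α=0.1: p < α → reject H₀

reject H₀: yes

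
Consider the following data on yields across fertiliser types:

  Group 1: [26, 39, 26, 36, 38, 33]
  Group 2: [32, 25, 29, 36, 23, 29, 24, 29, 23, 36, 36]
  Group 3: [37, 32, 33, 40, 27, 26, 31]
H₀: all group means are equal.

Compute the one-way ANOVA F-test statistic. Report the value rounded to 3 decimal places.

test statistic = 1.219

Group means [33.00, 29.27, 32.29], grand mean 31.083
SSB = Σnᵢ(x̄ᵢ−x̄)² = 68.223; SSW = ΣΣ(x−x̄ᵢ)² = 587.610
MSB = 68.223/2 = 34.1115; MSW = 587.610/21 = 27.9814
F = MSB/MSW = 1.2191
df = (2, 21)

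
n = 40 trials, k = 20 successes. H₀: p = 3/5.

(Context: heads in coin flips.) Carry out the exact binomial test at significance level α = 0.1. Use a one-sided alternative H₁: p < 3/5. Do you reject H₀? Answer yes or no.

Exact binomial: n=40, k=20, p₀=3/5=0.6000
P(X≤20) from Σ C(n,i)·p₀^i·(1−p₀)^(n−i)
p-value (one-sided, H₁ less) = 0.12977
At α=0.1: p ≥ α → fail to reject H₀

reject H₀: no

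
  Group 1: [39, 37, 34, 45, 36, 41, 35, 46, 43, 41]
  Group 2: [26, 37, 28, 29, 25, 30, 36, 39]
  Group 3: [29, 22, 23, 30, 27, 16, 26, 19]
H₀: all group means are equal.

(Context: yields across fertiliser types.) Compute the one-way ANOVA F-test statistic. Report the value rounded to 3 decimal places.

test statistic = 24.232

Group means [39.70, 31.25, 24.00], grand mean 32.269
SSB = Σnᵢ(x̄ᵢ−x̄)² = 1107.515; SSW = ΣΣ(x−x̄ᵢ)² = 525.600
MSB = 1107.515/2 = 553.7577; MSW = 525.600/23 = 22.8522
F = MSB/MSW = 24.2322
df = (2, 23)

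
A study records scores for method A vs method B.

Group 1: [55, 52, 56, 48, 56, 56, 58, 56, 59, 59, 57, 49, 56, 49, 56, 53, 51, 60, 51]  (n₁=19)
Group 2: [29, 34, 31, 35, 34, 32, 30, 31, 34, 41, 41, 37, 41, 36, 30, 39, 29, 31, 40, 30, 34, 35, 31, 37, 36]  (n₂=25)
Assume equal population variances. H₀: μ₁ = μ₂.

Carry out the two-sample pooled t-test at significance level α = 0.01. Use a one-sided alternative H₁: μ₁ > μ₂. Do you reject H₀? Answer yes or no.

reject H₀: yes

x̄₁=54.579, s₁=3.641, n₁=19
x̄₂=34.320, s₂=3.934, n₂=25
s_p² = [18·3.641² + 24·3.934²]/42 = 14.5255
SE = √(s_p²·(1/19+1/25)) = 1.1600
t = (54.579−34.320)/1.1600 = 17.4651
df = 42
p-value (one-sided, H₁ greater) = 0.00000
At α=0.01: p < α → reject H₀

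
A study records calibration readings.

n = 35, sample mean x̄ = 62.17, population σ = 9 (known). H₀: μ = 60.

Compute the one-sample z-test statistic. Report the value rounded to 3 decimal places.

test statistic = 1.426

SE = σ/√n = 9/√35 = 1.5213
z = (x̄−μ₀)/SE = (62.17−60)/1.5213 = 1.4264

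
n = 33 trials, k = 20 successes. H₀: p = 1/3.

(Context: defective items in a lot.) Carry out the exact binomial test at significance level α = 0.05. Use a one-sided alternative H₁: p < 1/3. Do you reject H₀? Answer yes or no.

reject H₀: no

Exact binomial: n=33, k=20, p₀=1/3=0.3333
P(X≤20) from Σ C(n,i)·p₀^i·(1−p₀)^(n−i)
p-value (one-sided, H₁ less) = 0.99965
At α=0.05: p ≥ α → fail to reject H₀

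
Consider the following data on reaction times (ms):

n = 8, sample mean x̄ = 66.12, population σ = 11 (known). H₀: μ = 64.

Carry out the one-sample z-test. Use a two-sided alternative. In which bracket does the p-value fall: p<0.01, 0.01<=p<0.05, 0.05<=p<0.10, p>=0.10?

SE = σ/√n = 11/√8 = 3.8891
z = (x̄−μ₀)/SE = (66.12−64)/3.8891 = 0.5451
p-value (two-sided) = 0.58567
→ bracket: p>=0.10

p-value bracket: p>=0.10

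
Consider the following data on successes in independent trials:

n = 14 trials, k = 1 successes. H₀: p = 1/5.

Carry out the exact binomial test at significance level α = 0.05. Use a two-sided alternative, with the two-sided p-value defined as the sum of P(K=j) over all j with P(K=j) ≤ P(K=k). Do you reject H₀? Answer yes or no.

Exact binomial: n=14, k=1, p₀=1/5=0.2000
P(X=j) = C(n,j)·p₀^j·(1−p₀)^(n−j); p = Σ P(X=j) over j with P(X=j) ≤ P(X=1)
p-value (two-sided) = 0.32775
At α=0.05: p ≥ α → fail to reject H₀

reject H₀: no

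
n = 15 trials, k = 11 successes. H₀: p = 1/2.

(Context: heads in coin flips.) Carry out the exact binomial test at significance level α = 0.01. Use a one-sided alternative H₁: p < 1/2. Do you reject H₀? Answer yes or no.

Exact binomial: n=15, k=11, p₀=1/2=0.5000
P(X≤11) from Σ C(n,i)·p₀^i·(1−p₀)^(n−i)
p-value (one-sided, H₁ less) = 0.98242
At α=0.01: p ≥ α → fail to reject H₀

reject H₀: no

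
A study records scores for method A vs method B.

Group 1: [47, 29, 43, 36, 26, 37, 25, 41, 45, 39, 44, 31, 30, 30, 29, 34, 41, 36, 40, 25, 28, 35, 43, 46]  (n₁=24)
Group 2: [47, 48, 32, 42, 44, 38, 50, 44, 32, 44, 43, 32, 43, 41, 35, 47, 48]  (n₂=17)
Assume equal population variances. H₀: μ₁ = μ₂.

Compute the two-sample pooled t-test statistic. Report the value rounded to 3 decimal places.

test statistic = -2.825

x̄₁=35.833, s₁=7.057, n₁=24
x̄₂=41.765, s₂=5.943, n₂=17
s_p² = [23·7.057² + 16·5.943²]/39 = 43.8562
SE = √(s_p²·(1/24+1/17)) = 2.0993
t = (35.833−41.765)/2.0993 = -2.8254
df = 39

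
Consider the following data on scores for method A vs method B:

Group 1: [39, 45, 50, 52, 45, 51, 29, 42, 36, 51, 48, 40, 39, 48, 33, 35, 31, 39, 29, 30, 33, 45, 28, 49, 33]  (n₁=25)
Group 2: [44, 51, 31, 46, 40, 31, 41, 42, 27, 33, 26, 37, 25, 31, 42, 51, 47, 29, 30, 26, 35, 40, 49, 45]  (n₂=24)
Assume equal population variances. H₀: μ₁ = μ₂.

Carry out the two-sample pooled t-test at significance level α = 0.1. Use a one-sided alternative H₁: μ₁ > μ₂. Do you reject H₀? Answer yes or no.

x̄₁=40.000, s₁=7.990, n₁=25
x̄₂=37.458, s₂=8.434, n₂=24
s_p² = [24·7.990² + 23·8.434²]/47 = 67.4034
SE = √(s_p²·(1/25+1/24)) = 2.3462
t = (40.000−37.458)/2.3462 = 1.0833
df = 47
p-value (one-sided, H₁ greater) = 0.14210
At α=0.1: p ≥ α → fail to reject H₀

reject H₀: no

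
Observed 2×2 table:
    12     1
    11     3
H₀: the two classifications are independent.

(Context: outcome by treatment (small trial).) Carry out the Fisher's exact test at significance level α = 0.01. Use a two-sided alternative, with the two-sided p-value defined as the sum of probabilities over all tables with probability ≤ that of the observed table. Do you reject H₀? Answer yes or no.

reject H₀: no

Margins: r₁=13, r₂=14, c₁=23, c₂=4, n=27
p_obs = C(13,12)·C(14,11)/C(27,23); sum pmf over tables with pmf ≤ p_obs
p-value (two-sided) = 0.59556
At α=0.01: p ≥ α → fail to reject H₀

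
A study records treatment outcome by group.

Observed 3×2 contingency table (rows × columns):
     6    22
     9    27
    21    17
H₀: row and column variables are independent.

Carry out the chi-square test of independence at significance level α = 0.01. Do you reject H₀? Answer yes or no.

Row totals [28, 36, 38], col totals [36, 66], n=102
χ² = (6−9.88)²/9.88 + (22−18.12)²/18.12 + (9−12.71)²/12.71 + (27−23.29)²/23.29 + (21−13.41)²/13.41 + (17−24.59)²/24.59 = 10.6628
df = 2
p-value (upper-tail) = 0.00484
At α=0.01: p < α → reject H₀

reject H₀: yes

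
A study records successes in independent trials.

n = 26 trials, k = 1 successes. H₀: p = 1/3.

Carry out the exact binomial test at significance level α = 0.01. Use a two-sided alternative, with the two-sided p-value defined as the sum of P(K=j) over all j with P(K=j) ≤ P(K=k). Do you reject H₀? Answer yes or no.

reject H₀: yes

Exact binomial: n=26, k=1, p₀=1/3=0.3333
P(X=j) = C(n,j)·p₀^j·(1−p₀)^(n−j); p = Σ P(X=j) over j with P(X=j) ≤ P(X=1)
p-value (two-sided) = 0.00057
At α=0.01: p < α → reject H₀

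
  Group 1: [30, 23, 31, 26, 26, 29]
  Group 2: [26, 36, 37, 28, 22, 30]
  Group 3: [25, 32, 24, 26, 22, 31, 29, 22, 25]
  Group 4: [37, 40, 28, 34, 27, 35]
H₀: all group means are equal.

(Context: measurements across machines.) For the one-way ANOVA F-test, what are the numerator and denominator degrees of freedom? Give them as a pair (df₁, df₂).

k = 4 groups, N = 27 total
df = (k−1, N−k) = (4−1, 27−4) = (3, 23)

degrees of freedom = [3, 23]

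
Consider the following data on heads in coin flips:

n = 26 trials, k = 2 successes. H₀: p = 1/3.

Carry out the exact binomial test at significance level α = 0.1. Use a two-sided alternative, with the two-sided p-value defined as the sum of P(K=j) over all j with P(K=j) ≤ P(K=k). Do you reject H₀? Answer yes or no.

reject H₀: yes

Exact binomial: n=26, k=2, p₀=1/3=0.3333
P(X=j) = C(n,j)·p₀^j·(1−p₀)^(n−j); p = Σ P(X=j) over j with P(X=j) ≤ P(X=2)
p-value (two-sided) = 0.00548
At α=0.1: p < α → reject H₀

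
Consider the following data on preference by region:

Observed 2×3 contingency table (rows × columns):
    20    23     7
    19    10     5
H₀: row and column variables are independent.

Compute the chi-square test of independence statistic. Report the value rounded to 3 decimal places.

test statistic = 2.524

Row totals [50, 34], col totals [39, 33, 12], n=84
χ² = (20−23.21)²/23.21 + (23−19.64)²/19.64 + (7−7.14)²/7.14 + (19−15.79)²/15.79 + (10−13.36)²/13.36 + (5−4.86)²/4.86 = 2.5241
df = 2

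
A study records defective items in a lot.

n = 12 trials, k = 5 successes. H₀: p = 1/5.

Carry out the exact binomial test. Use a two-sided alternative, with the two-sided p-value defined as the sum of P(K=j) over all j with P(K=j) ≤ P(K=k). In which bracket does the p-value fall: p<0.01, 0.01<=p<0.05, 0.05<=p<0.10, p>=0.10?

Exact binomial: n=12, k=5, p₀=1/5=0.2000
P(X=j) = C(n,j)·p₀^j·(1−p₀)^(n−j); p = Σ P(X=j) over j with P(X=j) ≤ P(X=5)
p-value (two-sided) = 0.07256
→ bracket: 0.05<=p<0.10

p-value bracket: 0.05<=p<0.10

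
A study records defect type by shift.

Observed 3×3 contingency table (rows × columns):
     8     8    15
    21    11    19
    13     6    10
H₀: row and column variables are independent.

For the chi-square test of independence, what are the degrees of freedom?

df = (r−1)(c−1) = (3−1)·(3−1) = 4

degrees of freedom = 4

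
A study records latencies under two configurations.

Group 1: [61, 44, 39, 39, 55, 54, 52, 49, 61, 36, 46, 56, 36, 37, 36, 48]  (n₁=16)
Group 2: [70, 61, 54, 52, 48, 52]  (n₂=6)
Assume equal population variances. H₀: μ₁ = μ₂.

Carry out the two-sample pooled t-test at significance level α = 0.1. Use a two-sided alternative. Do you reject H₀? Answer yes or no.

reject H₀: yes

x̄₁=46.812, s₁=9.005, n₁=16
x̄₂=56.167, s₂=8.010, n₂=6
s_p² = [15·9.005² + 5·8.010²]/20 = 76.8635
SE = √(s_p²·(1/16+1/6)) = 4.1970
t = (46.812−56.167)/4.1970 = -2.2288
df = 20
p-value (two-sided) = 0.03746
At α=0.1: p < α → reject H₀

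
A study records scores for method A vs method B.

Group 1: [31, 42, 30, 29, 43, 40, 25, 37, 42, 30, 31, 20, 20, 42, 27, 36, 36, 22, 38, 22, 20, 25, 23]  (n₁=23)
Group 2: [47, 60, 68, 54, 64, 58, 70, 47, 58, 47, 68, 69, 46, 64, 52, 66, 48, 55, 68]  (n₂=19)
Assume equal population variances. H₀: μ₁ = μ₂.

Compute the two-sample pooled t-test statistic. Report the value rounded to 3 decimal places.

x̄₁=30.913, s₁=7.994, n₁=23
x̄₂=58.368, s₂=8.726, n₂=19
s_p² = [22·7.994² + 18·8.726²]/40 = 69.4062
SE = √(s_p²·(1/23+1/19)) = 2.5828
t = (30.913−58.368)/2.5828 = -10.6303
df = 40

test statistic = -10.630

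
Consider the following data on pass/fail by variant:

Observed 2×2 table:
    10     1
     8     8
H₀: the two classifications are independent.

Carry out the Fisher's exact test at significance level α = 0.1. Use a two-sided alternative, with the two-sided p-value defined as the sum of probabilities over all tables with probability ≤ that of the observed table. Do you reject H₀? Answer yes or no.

Margins: r₁=11, r₂=16, c₁=18, c₂=9, n=27
p_obs = C(11,10)·C(16,8)/C(27,18); sum pmf over tables with pmf ≤ p_obs
p-value (two-sided) = 0.04167
At α=0.1: p < α → reject H₀

reject H₀: yes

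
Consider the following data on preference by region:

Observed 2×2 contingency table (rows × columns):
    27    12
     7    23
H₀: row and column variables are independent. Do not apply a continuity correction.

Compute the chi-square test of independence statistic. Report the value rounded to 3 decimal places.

test statistic = 14.291

Row totals [39, 30], col totals [34, 35], n=69
χ² = (27−19.22)²/19.22 + (12−19.78)²/19.78 + (7−14.78)²/14.78 + (23−15.22)²/15.22 = 14.2911
df = 1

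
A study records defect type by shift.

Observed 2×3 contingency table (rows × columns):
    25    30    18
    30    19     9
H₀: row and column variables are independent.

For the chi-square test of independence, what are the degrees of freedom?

df = (r−1)(c−1) = (2−1)·(3−1) = 2

degrees of freedom = 2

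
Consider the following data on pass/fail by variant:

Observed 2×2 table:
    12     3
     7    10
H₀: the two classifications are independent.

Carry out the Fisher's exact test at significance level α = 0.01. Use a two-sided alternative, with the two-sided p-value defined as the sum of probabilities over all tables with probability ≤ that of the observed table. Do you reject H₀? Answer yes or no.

Margins: r₁=15, r₂=17, c₁=19, c₂=13, n=32
p_obs = C(15,12)·C(17,7)/C(32,19); sum pmf over tables with pmf ≤ p_obs
p-value (two-sided) = 0.03592
At α=0.01: p ≥ α → fail to reject H₀

reject H₀: no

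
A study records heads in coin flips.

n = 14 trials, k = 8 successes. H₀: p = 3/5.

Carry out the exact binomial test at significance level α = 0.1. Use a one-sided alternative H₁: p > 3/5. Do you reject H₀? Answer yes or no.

reject H₀: no

Exact binomial: n=14, k=8, p₀=3/5=0.6000
P(X≥8) from Σ C(n,i)·p₀^i·(1−p₀)^(n−i)
p-value (one-sided, H₁ greater) = 0.69245
At α=0.1: p ≥ α → fail to reject H₀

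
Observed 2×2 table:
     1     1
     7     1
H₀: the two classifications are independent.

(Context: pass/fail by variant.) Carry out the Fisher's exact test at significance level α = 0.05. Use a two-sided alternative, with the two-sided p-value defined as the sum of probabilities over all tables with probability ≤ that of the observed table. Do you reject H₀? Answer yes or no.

reject H₀: no

Margins: r₁=2, r₂=8, c₁=8, c₂=2, n=10
p_obs = C(2,1)·C(8,7)/C(10,8); sum pmf over tables with pmf ≤ p_obs
p-value (two-sided) = 0.37778
At α=0.05: p ≥ α → fail to reject H₀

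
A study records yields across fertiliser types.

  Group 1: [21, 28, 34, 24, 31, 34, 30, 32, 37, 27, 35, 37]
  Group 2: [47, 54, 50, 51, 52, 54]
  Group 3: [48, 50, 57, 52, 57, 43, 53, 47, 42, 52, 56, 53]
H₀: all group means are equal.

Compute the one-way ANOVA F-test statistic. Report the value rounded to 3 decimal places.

Group means [30.83, 51.33, 50.83], grand mean 42.933
SSB = Σnᵢ(x̄ᵢ−x̄)² = 2929.200; SSW = ΣΣ(x−x̄ᵢ)² = 594.667
MSB = 2929.200/2 = 1464.6000; MSW = 594.667/27 = 22.0247
F = MSB/MSW = 66.4981
df = (2, 27)

test statistic = 66.498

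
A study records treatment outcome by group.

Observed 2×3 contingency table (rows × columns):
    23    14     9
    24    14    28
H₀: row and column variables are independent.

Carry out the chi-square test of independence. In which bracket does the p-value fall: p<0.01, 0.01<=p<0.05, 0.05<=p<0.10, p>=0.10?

Row totals [46, 66], col totals [47, 28, 37], n=112
χ² = (23−19.30)²/19.30 + (14−11.50)²/11.50 + (9−15.20)²/15.20 + (24−27.70)²/27.70 + (14−16.50)²/16.50 + (28−21.80)²/21.80 = 6.4110
df = 2
p-value (upper-tail) = 0.04054
→ bracket: 0.01<=p<0.05

p-value bracket: 0.01<=p<0.05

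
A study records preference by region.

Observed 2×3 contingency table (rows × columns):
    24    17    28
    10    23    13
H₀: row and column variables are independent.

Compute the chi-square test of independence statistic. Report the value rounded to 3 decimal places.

test statistic = 7.867

Row totals [69, 46], col totals [34, 40, 41], n=115
χ² = (24−20.40)²/20.40 + (17−24.00)²/24.00 + (28−24.60)²/24.60 + (10−13.60)²/13.60 + (23−16.00)²/16.00 + (13−16.40)²/16.40 = 7.8672
df = 2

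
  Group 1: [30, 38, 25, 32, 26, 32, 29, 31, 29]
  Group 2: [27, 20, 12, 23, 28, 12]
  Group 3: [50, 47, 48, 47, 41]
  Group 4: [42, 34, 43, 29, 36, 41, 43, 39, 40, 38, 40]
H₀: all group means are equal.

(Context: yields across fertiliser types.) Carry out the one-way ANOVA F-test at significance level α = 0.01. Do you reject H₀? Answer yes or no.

Group means [30.22, 20.33, 46.60, 38.64], grand mean 33.935
SSB = Σnᵢ(x̄ᵢ−x̄)² = 2279.237; SSW = ΣΣ(x−x̄ᵢ)² = 590.634
MSB = 2279.237/3 = 759.7455; MSW = 590.634/27 = 21.8753
F = MSB/MSW = 34.7307
df = (3, 27)
p-value (upper-tail) = 0.00000
At α=0.01: p < α → reject H₀

reject H₀: yes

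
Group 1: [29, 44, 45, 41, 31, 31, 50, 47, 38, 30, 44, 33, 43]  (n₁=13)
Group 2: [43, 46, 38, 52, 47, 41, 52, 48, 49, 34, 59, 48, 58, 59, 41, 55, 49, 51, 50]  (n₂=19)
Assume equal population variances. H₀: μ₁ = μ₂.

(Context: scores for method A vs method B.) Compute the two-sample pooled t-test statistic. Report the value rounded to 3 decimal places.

x̄₁=38.923, s₁=7.285, n₁=13
x̄₂=48.421, s₂=6.907, n₂=19
s_p² = [12·7.285² + 18·6.907²]/30 = 49.8518
SE = √(s_p²·(1/13+1/19)) = 2.5414
t = (38.923−48.421)/2.5414 = -3.7374
df = 30

test statistic = -3.737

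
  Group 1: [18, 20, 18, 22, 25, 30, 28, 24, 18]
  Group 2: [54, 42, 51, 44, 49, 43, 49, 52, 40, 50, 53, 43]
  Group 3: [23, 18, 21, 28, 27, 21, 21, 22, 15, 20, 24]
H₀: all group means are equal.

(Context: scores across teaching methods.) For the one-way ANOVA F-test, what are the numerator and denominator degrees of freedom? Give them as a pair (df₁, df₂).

k = 3 groups, N = 32 total
df = (k−1, N−k) = (3−1, 32−3) = (2, 29)

degrees of freedom = [2, 29]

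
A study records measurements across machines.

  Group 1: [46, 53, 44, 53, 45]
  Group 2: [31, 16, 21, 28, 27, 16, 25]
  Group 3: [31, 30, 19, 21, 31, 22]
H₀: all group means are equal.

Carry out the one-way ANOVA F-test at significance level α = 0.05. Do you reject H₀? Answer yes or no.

Group means [48.20, 23.43, 25.67], grand mean 31.056
SSB = Σnᵢ(x̄ᵢ−x̄)² = 2051.097; SSW = ΣΣ(x−x̄ᵢ)² = 443.848
MSB = 2051.097/2 = 1025.5484; MSW = 443.848/15 = 29.5898
F = MSB/MSW = 34.6588
df = (2, 15)
p-value (upper-tail) = 0.00000
At α=0.05: p < α → reject H₀

reject H₀: yes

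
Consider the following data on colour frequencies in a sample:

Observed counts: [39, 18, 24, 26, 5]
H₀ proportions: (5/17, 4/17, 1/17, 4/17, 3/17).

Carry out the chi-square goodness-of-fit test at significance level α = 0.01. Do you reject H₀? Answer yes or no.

n = 112; E_i = n·p_i = [32.94, 26.35, 6.59, 26.35, 19.76]
χ² = (39−32.94)²/32.94 + (18−26.35)²/26.35 + (24−6.59)²/6.59 + (26−26.35)²/26.35 + (5−19.76)²/19.76 = 60.8131
df = 4
p-value (upper-tail) = 0.00000
At α=0.01: p < α → reject H₀

reject H₀: yes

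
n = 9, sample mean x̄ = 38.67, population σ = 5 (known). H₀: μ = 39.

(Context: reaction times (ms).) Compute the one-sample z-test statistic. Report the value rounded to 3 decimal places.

test statistic = -0.198

SE = σ/√n = 5/√9 = 1.6667
z = (x̄−μ₀)/SE = (38.67−39)/1.6667 = -0.1980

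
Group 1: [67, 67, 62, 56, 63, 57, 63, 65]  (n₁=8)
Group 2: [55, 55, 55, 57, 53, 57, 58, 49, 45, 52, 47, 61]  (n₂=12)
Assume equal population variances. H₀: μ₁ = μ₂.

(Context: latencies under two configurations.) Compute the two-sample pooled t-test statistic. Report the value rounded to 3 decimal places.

x̄₁=62.500, s₁=4.140, n₁=8
x̄₂=53.667, s₂=4.716, n₂=12
s_p² = [7·4.140² + 11·4.716²]/18 = 20.2593
SE = √(s_p²·(1/8+1/12)) = 2.0544
t = (62.500−53.667)/2.0544 = 4.2997
df = 18

test statistic = 4.300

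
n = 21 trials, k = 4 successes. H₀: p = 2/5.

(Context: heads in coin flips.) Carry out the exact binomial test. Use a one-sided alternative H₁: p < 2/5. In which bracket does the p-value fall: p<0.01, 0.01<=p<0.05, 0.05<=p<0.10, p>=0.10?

p-value bracket: 0.01<=p<0.05

Exact binomial: n=21, k=4, p₀=2/5=0.4000
P(X≤4) from Σ C(n,i)·p₀^i·(1−p₀)^(n−i)
p-value (one-sided, H₁ less) = 0.03696
→ bracket: 0.01<=p<0.05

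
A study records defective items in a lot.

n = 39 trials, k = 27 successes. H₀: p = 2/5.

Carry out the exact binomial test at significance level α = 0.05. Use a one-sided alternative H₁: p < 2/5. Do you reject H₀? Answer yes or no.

reject H₀: no

Exact binomial: n=39, k=27, p₀=2/5=0.4000
P(X≤27) from Σ C(n,i)·p₀^i·(1−p₀)^(n−i)
p-value (one-sided, H₁ less) = 0.99994
At α=0.05: p ≥ α → fail to reject H₀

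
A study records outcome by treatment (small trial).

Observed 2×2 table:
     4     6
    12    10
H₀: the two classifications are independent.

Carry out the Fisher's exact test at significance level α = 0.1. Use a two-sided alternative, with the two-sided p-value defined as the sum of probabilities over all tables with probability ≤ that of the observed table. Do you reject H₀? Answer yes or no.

Margins: r₁=10, r₂=22, c₁=16, c₂=16, n=32
p_obs = C(10,4)·C(22,12)/C(32,16); sum pmf over tables with pmf ≤ p_obs
p-value (two-sided) = 0.70425
At α=0.1: p ≥ α → fail to reject H₀

reject H₀: no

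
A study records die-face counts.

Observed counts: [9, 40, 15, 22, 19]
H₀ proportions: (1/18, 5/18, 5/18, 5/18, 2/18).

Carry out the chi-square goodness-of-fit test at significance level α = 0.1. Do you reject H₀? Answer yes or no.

reject H₀: yes

n = 105; E_i = n·p_i = [5.83, 29.17, 29.17, 29.17, 11.67]
χ² = (9−5.83)²/5.83 + (40−29.17)²/29.17 + (15−29.17)²/29.17 + (22−29.17)²/29.17 + (19−11.67)²/11.67 = 18.9943
df = 4
p-value (upper-tail) = 0.00079
At α=0.1: p < α → reject H₀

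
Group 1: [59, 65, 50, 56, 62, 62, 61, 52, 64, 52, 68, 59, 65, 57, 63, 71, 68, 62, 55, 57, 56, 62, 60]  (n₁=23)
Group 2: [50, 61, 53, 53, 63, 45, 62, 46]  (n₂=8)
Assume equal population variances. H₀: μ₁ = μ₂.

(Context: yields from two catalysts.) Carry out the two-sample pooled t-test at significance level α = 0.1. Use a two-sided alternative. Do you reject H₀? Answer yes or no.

x̄₁=60.261, s₁=5.412, n₁=23
x̄₂=54.125, s₂=7.140, n₂=8
s_p² = [22·5.412² + 7·7.140²]/29 = 34.5279
SE = √(s_p²·(1/23+1/8)) = 2.4119
t = (60.261−54.125)/2.4119 = 2.5440
df = 29
p-value (two-sided) = 0.01655
At α=0.1: p < α → reject H₀

reject H₀: yes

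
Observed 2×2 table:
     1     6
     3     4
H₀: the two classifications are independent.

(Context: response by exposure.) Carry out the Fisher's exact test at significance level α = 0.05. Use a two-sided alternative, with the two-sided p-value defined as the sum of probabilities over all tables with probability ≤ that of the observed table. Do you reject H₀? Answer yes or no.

reject H₀: no

Margins: r₁=7, r₂=7, c₁=4, c₂=10, n=14
p_obs = C(7,1)·C(7,3)/C(14,4); sum pmf over tables with pmf ≤ p_obs
p-value (two-sided) = 0.55944
At α=0.05: p ≥ α → fail to reject H₀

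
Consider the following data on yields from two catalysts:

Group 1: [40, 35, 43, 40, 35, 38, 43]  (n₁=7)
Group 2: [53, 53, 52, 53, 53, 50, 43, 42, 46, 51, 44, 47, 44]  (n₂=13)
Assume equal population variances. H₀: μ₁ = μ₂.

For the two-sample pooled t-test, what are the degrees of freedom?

degrees of freedom = 18

df = n₁ + n₂ − 2 = 7 + 13 − 2 = 18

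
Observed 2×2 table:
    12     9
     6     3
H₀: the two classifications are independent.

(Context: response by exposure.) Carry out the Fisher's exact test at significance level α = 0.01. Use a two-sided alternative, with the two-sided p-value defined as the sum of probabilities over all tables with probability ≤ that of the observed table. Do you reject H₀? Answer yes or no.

reject H₀: no

Margins: r₁=21, r₂=9, c₁=18, c₂=12, n=30
p_obs = C(21,12)·C(9,6)/C(30,18); sum pmf over tables with pmf ≤ p_obs
p-value (two-sided) = 0.70356
At α=0.01: p ≥ α → fail to reject H₀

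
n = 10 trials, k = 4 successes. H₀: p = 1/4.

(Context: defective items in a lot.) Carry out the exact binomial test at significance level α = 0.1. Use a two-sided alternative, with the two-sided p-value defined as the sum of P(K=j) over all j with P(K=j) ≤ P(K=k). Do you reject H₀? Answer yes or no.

Exact binomial: n=10, k=4, p₀=1/4=0.2500
P(X=j) = C(n,j)·p₀^j·(1−p₀)^(n−j); p = Σ P(X=j) over j with P(X=j) ≤ P(X=4)
p-value (two-sided) = 0.28044
At α=0.1: p ≥ α → fail to reject H₀

reject H₀: no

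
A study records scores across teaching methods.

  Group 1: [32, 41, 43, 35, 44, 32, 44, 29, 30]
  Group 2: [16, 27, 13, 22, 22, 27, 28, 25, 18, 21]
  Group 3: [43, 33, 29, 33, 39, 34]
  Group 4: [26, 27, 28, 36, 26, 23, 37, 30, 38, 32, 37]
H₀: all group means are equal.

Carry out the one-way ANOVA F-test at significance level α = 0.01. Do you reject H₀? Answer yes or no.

reject H₀: yes

Group means [36.67, 21.90, 35.17, 30.91], grand mean 30.556
SSB = Σnᵢ(x̄ᵢ−x̄)² = 1214.246; SSW = ΣΣ(x−x̄ᵢ)² = 956.642
MSB = 1214.246/3 = 404.7488; MSW = 956.642/32 = 29.8951
F = MSB/MSW = 13.5390
df = (3, 32)
p-value (upper-tail) = 0.00001
At α=0.01: p < α → reject H₀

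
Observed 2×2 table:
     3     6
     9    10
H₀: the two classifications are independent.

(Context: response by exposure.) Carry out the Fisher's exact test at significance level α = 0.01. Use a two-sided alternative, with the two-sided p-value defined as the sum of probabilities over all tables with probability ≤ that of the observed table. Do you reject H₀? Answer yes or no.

Margins: r₁=9, r₂=19, c₁=12, c₂=16, n=28
p_obs = C(9,3)·C(19,9)/C(28,12); sum pmf over tables with pmf ≤ p_obs
p-value (two-sided) = 0.68696
At α=0.01: p ≥ α → fail to reject H₀

reject H₀: no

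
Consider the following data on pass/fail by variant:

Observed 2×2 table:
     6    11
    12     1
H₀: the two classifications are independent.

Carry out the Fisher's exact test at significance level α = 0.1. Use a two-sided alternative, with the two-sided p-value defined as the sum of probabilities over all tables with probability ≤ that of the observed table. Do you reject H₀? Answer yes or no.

Margins: r₁=17, r₂=13, c₁=18, c₂=12, n=30
p_obs = C(17,6)·C(13,12)/C(30,18); sum pmf over tables with pmf ≤ p_obs
p-value (two-sided) = 0.00240
At α=0.1: p < α → reject H₀

reject H₀: yes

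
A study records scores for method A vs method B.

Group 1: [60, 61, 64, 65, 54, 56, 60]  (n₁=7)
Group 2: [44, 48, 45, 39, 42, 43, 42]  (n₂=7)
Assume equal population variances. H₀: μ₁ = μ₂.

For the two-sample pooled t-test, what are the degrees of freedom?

degrees of freedom = 12

df = n₁ + n₂ − 2 = 7 + 7 − 2 = 12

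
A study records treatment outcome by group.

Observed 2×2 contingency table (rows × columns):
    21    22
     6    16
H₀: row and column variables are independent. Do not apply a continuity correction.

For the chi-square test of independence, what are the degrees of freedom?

degrees of freedom = 1

df = (r−1)(c−1) = (2−1)·(2−1) = 1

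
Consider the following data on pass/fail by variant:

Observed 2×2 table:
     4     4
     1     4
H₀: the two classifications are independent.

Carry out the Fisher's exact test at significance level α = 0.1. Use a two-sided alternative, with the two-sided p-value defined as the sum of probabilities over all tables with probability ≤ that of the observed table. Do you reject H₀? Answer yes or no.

reject H₀: no

Margins: r₁=8, r₂=5, c₁=5, c₂=8, n=13
p_obs = C(8,4)·C(5,1)/C(13,5); sum pmf over tables with pmf ≤ p_obs
p-value (two-sided) = 0.56488
At α=0.1: p ≥ α → fail to reject H₀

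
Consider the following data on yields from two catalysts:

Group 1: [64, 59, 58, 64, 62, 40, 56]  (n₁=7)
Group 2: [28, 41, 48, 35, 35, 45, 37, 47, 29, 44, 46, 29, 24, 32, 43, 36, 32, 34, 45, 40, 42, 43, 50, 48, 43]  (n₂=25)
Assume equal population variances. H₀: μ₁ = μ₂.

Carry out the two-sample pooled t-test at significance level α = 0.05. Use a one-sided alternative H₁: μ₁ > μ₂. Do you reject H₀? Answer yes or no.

x̄₁=57.571, s₁=8.324, n₁=7
x̄₂=39.040, s₂=7.271, n₂=25
s_p² = [6·8.324² + 24·7.271²]/30 = 56.1558
SE = √(s_p²·(1/7+1/25)) = 3.2044
t = (57.571−39.040)/3.2044 = 5.7830
df = 30
p-value (one-sided, H₁ greater) = 0.00000
At α=0.05: p < α → reject H₀

reject H₀: yes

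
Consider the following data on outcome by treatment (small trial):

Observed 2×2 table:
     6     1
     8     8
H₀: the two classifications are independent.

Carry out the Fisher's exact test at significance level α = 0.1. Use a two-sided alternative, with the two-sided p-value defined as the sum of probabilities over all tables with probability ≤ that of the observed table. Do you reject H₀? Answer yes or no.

reject H₀: no

Margins: r₁=7, r₂=16, c₁=14, c₂=9, n=23
p_obs = C(7,6)·C(16,8)/C(23,14); sum pmf over tables with pmf ≤ p_obs
p-value (two-sided) = 0.17596
At α=0.1: p ≥ α → fail to reject H₀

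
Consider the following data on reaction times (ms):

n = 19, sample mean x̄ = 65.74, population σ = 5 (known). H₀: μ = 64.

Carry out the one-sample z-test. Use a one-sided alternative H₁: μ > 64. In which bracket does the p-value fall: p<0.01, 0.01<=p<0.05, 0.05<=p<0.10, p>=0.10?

SE = σ/√n = 5/√19 = 1.1471
z = (x̄−μ₀)/SE = (65.74−64)/1.1471 = 1.5169
p-value (one-sided, H₁ greater) = 0.06465
→ bracket: 0.05<=p<0.10

p-value bracket: 0.05<=p<0.10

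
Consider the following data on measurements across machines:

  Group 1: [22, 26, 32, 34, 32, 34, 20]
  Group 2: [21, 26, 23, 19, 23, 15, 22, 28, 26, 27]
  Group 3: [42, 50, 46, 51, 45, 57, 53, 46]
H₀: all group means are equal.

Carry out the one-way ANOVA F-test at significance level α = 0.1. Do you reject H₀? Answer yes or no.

Group means [28.57, 23.00, 48.75], grand mean 32.800
SSB = Σnᵢ(x̄ᵢ−x̄)² = 3120.786; SSW = ΣΣ(x−x̄ᵢ)² = 517.214
MSB = 3120.786/2 = 1560.3929; MSW = 517.214/22 = 23.5097
F = MSB/MSW = 66.3722
df = (2, 22)
p-value (upper-tail) = 0.00000
At α=0.1: p < α → reject H₀

reject H₀: yes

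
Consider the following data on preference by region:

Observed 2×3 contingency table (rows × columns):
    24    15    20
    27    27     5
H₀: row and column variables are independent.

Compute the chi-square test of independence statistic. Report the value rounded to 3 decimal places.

test statistic = 12.605

Row totals [59, 59], col totals [51, 42, 25], n=118
χ² = (24−25.50)²/25.50 + (15−21.00)²/21.00 + (20−12.50)²/12.50 + (27−25.50)²/25.50 + (27−21.00)²/21.00 + (5−12.50)²/12.50 = 12.6050
df = 2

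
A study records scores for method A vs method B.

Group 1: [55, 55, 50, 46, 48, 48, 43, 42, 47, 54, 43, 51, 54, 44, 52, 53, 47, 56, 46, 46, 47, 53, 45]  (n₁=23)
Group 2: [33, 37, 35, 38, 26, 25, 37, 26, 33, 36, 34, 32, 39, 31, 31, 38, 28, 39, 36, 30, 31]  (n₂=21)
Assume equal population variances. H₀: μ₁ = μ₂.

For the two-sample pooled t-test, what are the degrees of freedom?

df = n₁ + n₂ − 2 = 23 + 21 − 2 = 42

degrees of freedom = 42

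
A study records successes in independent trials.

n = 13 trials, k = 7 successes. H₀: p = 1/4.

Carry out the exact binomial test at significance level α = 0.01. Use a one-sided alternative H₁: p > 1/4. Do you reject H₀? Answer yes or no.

Exact binomial: n=13, k=7, p₀=1/4=0.2500
P(X≥7) from Σ C(n,i)·p₀^i·(1−p₀)^(n−i)
p-value (one-sided, H₁ greater) = 0.02429
At α=0.01: p ≥ α → fail to reject H₀

reject H₀: no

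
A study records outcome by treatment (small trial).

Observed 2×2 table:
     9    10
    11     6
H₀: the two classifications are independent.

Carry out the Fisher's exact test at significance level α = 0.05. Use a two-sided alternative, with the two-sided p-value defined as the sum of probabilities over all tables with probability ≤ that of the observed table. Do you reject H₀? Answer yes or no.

Margins: r₁=19, r₂=17, c₁=20, c₂=16, n=36
p_obs = C(19,9)·C(17,11)/C(36,20); sum pmf over tables with pmf ≤ p_obs
p-value (two-sided) = 0.33511
At α=0.05: p ≥ α → fail to reject H₀

reject H₀: no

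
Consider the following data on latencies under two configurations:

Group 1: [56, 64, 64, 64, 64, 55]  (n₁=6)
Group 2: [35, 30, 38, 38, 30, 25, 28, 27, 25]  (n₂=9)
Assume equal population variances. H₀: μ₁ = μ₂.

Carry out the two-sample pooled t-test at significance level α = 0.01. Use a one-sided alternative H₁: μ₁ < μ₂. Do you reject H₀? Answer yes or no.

reject H₀: no

x̄₁=61.167, s₁=4.401, n₁=6
x̄₂=30.667, s₂=5.148, n₂=9
s_p² = [5·4.401² + 8·5.148²]/13 = 23.7564
SE = √(s_p²·(1/6+1/9)) = 2.5689
t = (61.167−30.667)/2.5689 = 11.8730
df = 13
p-value (one-sided, H₁ less) = 1.00000
At α=0.01: p ≥ α → fail to reject H₀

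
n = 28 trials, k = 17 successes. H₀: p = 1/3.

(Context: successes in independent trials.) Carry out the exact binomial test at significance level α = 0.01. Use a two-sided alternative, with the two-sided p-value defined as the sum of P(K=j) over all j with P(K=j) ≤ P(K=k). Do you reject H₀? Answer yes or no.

Exact binomial: n=28, k=17, p₀=1/3=0.3333
P(X=j) = C(n,j)·p₀^j·(1−p₀)^(n−j); p = Σ P(X=j) over j with P(X=j) ≤ P(X=17)
p-value (two-sided) = 0.00399
At α=0.01: p < α → reject H₀

reject H₀: yes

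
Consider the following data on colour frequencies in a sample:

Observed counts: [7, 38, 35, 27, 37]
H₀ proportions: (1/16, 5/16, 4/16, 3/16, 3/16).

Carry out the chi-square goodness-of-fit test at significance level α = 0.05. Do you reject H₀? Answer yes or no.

reject H₀: no

n = 144; E_i = n·p_i = [9.00, 45.00, 36.00, 27.00, 27.00]
χ² = (7−9.00)²/9.00 + (38−45.00)²/45.00 + (35−36.00)²/36.00 + (27−27.00)²/27.00 + (37−27.00)²/27.00 = 5.2648
df = 4
p-value (upper-tail) = 0.26119
At α=0.05: p ≥ α → fail to reject H₀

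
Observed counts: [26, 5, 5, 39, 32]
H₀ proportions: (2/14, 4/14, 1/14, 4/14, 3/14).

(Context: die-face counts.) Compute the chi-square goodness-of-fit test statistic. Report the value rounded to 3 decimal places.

n = 107; E_i = n·p_i = [15.29, 30.57, 7.64, 30.57, 22.93]
χ² = (26−15.29)²/15.29 + (5−30.57)²/30.57 + (5−7.64)²/7.64 + (39−30.57)²/30.57 + (32−22.93)²/22.93 = 35.7259
df = 4

test statistic = 35.726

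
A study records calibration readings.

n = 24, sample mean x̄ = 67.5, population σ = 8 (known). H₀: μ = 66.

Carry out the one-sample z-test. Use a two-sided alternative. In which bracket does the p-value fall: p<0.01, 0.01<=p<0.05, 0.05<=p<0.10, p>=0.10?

SE = σ/√n = 8/√24 = 1.6330
z = (x̄−μ₀)/SE = (67.5−66)/1.6330 = 0.9186
p-value (two-sided) = 0.35833
→ bracket: p>=0.10

p-value bracket: p>=0.10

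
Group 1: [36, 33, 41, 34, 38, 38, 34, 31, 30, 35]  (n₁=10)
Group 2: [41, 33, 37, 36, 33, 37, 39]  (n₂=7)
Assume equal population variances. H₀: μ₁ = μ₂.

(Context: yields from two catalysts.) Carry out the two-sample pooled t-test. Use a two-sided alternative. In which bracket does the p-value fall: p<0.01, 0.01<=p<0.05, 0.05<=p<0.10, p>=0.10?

p-value bracket: p>=0.10

x̄₁=35.000, s₁=3.367, n₁=10
x̄₂=36.571, s₂=2.936, n₂=7
s_p² = [9·3.367² + 6·2.936²]/15 = 10.2476
SE = √(s_p²·(1/10+1/7)) = 1.5776
t = (35.000−36.571)/1.5776 = -0.9961
df = 15
p-value (two-sided) = 0.33499
→ bracket: p>=0.10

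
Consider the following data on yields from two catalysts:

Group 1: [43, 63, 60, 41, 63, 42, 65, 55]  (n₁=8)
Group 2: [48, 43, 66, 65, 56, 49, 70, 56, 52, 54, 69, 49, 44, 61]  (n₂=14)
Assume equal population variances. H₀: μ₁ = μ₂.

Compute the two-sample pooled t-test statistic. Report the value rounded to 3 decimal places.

x̄₁=54.000, s₁=10.379, n₁=8
x̄₂=55.857, s₂=9.054, n₂=14
s_p² = [7·10.379² + 13·9.054²]/20 = 90.9857
SE = √(s_p²·(1/8+1/14)) = 4.2276
t = (54.000−55.857)/4.2276 = -0.4393
df = 20

test statistic = -0.439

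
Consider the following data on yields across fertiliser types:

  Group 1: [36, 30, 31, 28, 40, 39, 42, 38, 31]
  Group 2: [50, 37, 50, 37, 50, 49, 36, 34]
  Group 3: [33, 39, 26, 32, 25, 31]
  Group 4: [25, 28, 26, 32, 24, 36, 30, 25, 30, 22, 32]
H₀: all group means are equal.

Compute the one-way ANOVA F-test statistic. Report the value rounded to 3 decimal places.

Group means [35.00, 42.88, 31.00, 28.18], grand mean 33.941
SSB = Σnᵢ(x̄ᵢ−x̄)² = 1065.371; SSW = ΣΣ(x−x̄ᵢ)² = 898.511
MSB = 1065.371/3 = 355.1237; MSW = 898.511/30 = 29.9504
F = MSB/MSW = 11.8571
df = (3, 30)

test statistic = 11.857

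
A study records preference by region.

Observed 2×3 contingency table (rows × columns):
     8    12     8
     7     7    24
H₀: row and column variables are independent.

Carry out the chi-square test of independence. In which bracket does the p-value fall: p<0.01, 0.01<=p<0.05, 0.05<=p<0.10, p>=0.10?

p-value bracket: 0.01<=p<0.05

Row totals [28, 38], col totals [15, 19, 32], n=66
χ² = (8−6.36)²/6.36 + (12−8.06)²/8.06 + (8−13.58)²/13.58 + (7−8.64)²/8.64 + (7−10.94)²/10.94 + (24−18.42)²/18.42 = 8.0522
df = 2
p-value (upper-tail) = 0.01784
→ bracket: 0.01<=p<0.05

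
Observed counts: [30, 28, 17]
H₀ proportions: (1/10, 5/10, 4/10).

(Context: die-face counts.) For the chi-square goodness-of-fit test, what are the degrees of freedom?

degrees of freedom = 2

df = k − 1 = 3 − 1 = 2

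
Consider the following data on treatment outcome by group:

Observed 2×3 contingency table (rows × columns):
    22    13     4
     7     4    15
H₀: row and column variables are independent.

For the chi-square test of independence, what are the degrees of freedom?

df = (r−1)(c−1) = (2−1)·(3−1) = 2

degrees of freedom = 2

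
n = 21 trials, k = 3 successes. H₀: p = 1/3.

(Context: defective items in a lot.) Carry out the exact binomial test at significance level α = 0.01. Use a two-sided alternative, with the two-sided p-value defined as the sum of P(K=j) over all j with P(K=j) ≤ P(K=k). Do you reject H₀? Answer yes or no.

Exact binomial: n=21, k=3, p₀=1/3=0.3333
P(X=j) = C(n,j)·p₀^j·(1−p₀)^(n−j); p = Σ P(X=j) over j with P(X=j) ≤ P(X=3)
p-value (two-sided) = 0.06736
At α=0.01: p ≥ α → fail to reject H₀

reject H₀: no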